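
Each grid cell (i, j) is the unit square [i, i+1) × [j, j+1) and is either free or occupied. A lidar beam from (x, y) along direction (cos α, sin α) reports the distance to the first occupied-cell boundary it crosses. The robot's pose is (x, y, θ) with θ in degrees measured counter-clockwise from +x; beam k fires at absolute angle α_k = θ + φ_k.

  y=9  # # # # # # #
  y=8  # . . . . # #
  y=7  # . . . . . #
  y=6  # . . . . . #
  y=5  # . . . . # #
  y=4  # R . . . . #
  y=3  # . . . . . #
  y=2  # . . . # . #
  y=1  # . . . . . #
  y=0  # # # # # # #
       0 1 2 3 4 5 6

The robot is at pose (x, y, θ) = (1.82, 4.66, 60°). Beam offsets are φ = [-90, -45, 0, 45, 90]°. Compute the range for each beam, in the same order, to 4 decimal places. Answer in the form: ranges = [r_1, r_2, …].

ranges = [3.3200, 3.2922, 5.0114, 3.1682, 0.9469]

beam 1: φ=-90°, α=330°
  dir = (cos 330°, sin 330°) = (0.8660, -0.5000); from cell (1,4)
  next x-line at t=0.2078, next y-line at t=1.3200; Δt_x=1.1547, Δt_y=2.0000
    x: enter (2,4) at t=0.2078
    y: enter (2,3) at t=1.3200
    x: enter (3,3) at t=1.3625
    x: enter (4,3) at t=2.5172
    y: enter (4,2) at t=3.3200 ← occupied
  → r_1 = 3.3200
beam 2: φ=-45°, α=15°
  dir = (cos 15°, sin 15°) = (0.9659, 0.2588); from cell (1,4)
  next x-line at t=0.1863, next y-line at t=1.3137; Δt_x=1.0353, Δt_y=3.8637
    x: enter (2,4) at t=0.1863
    x: enter (3,4) at t=1.2216
    y: enter (3,5) at t=1.3137
    x: enter (4,5) at t=2.2569
    x: enter (5,5) at t=3.2922 ← occupied
  → r_2 = 3.2922
beam 3: φ=0°, α=60°
  dir = (cos 60°, sin 60°) = (0.5000, 0.8660); from cell (1,4)
  next x-line at t=0.3600, next y-line at t=0.3926; Δt_x=2.0000, Δt_y=1.1547
    x: enter (2,4) at t=0.3600
    y: enter (2,5) at t=0.3926
    y: enter (2,6) at t=1.5473
    x: enter (3,6) at t=2.3600
    y: enter (3,7) at t=2.7020
    y: enter (3,8) at t=3.8567
    x: enter (4,8) at t=4.3600
    y: enter (4,9) at t=5.0114 ← occupied
  → r_3 = 5.0114
beam 4: φ=45°, α=105°
  dir = (cos 105°, sin 105°) = (-0.2588, 0.9659); from cell (1,4)
  next x-line at t=3.1682, next y-line at t=0.3520; Δt_x=3.8637, Δt_y=1.0353
    y: enter (1,5) at t=0.3520
    y: enter (1,6) at t=1.3873
    y: enter (1,7) at t=2.4225
    x: enter (0,7) at t=3.1682 ← occupied
  → r_4 = 3.1682
beam 5: φ=90°, α=150°
  dir = (cos 150°, sin 150°) = (-0.8660, 0.5000); from cell (1,4)
  next x-line at t=0.9469, next y-line at t=0.6800; Δt_x=1.1547, Δt_y=2.0000
    y: enter (1,5) at t=0.6800
    x: enter (0,5) at t=0.9469 ← occupied
  → r_5 = 0.9469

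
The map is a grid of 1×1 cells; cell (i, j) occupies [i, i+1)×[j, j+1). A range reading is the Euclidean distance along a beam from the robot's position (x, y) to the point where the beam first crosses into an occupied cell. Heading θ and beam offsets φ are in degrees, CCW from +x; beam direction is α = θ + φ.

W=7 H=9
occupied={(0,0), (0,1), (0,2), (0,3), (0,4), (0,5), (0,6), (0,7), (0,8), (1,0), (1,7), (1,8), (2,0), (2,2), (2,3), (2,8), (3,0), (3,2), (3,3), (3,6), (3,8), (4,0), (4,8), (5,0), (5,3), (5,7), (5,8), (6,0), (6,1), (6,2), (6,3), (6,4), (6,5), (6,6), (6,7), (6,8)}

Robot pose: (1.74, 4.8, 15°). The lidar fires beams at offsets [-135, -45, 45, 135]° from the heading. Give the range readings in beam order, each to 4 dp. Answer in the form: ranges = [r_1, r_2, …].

ranges = [1.4800, 1.6000, 2.5200, 0.8545]

beam 1: φ=-135°, α=240°
  direction (-0.5000, -0.8660); cell (1,4); t to first gridline: x 1.4800, y 0.9238 (then +2.0000 / +1.1547)
    (1,3) via y @ 0.9238
    (0,3) via x @ 1.4800  # hit
  → r_1 = 1.4800
beam 2: φ=-45°, α=330°
  direction (0.8660, -0.5000); cell (1,4); t to first gridline: x 0.3002, y 1.6000 (then +1.1547 / +2.0000)
    (2,4) via x @ 0.3002
    (3,4) via x @ 1.4549
    (3,3) via y @ 1.6000  # hit
  → r_2 = 1.6000
beam 3: φ=45°, α=60°
  direction (0.5000, 0.8660); cell (1,4); t to first gridline: x 0.5200, y 0.2309 (then +2.0000 / +1.1547)
    (1,5) via y @ 0.2309
    (2,5) via x @ 0.5200
    (2,6) via y @ 1.3856
    (3,6) via x @ 2.5200  # hit
  → r_3 = 2.5200
beam 4: φ=135°, α=150°
  direction (-0.8660, 0.5000); cell (1,4); t to first gridline: x 0.8545, y 0.4000 (then +1.1547 / +2.0000)
    (1,5) via y @ 0.4000
    (0,5) via x @ 0.8545  # hit
  → r_4 = 0.8545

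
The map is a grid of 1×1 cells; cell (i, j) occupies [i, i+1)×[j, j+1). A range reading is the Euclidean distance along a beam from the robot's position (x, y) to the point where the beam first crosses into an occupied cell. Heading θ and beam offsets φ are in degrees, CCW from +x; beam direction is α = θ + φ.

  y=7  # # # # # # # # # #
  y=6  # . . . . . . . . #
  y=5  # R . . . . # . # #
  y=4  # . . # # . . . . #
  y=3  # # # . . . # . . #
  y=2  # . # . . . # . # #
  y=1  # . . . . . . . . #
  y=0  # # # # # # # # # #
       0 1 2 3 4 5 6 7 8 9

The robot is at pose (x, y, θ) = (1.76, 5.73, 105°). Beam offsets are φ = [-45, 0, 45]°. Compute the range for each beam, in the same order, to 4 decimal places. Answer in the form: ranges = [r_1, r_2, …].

beam 1: φ=-45°, α=60°
  direction (0.5000, 0.8660); cell (1,5); t to first gridline: x 0.4800, y 0.3118 (then +2.0000 / +1.1547)
    (1,6) via y @ 0.3118
    (2,6) via x @ 0.4800
    (2,7) via y @ 1.4665  # hit
  → r_1 = 1.4665
beam 2: φ=0°, α=105°
  direction (-0.2588, 0.9659); cell (1,5); t to first gridline: x 2.9364, y 0.2795 (then +3.8637 / +1.0353)
    (1,6) via y @ 0.2795
    (1,7) via y @ 1.3148  # hit
  → r_2 = 1.3148
beam 3: φ=45°, α=150°
  direction (-0.8660, 0.5000); cell (1,5); t to first gridline: x 0.8776, y 0.5400 (then +1.1547 / +2.0000)
    (1,6) via y @ 0.5400
    (0,6) via x @ 0.8776  # hit
  → r_3 = 0.8776

ranges = [1.4665, 1.3148, 0.8776]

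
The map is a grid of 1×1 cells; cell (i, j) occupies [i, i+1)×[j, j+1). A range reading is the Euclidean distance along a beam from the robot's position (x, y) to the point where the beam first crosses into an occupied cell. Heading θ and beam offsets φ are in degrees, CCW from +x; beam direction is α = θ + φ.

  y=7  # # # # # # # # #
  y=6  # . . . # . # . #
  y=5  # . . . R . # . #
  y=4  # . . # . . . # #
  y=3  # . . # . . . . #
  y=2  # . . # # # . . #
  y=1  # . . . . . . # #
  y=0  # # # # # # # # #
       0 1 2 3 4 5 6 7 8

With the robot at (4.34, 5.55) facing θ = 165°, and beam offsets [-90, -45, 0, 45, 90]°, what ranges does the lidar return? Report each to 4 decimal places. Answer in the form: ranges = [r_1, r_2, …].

beam 1: φ=-90°, α=75°
  d=(0.2588,0.9659)  start (4,5)  tX=2.5500 tY=0.4659  stride 1/|dx|=3.8637 1/|dy|=1.0353
    cross y-line → (4,6), t=0.4659 (wall)
  → r_1 = 0.4659
beam 2: φ=-45°, α=120°
  d=(-0.5000,0.8660)  start (4,5)  tX=0.6800 tY=0.5196  stride 1/|dx|=2.0000 1/|dy|=1.1547
    cross y-line → (4,6), t=0.5196 (wall)
  → r_2 = 0.5196
beam 3: φ=0°, α=165°
  d=(-0.9659,0.2588)  start (4,5)  tX=0.3520 tY=1.7387  stride 1/|dx|=1.0353 1/|dy|=3.8637
    cross x-line → (3,5), t=0.3520
    cross x-line → (2,5), t=1.3873
    cross y-line → (2,6), t=1.7387
    cross x-line → (1,6), t=2.4225
    cross x-line → (0,6), t=3.4578 (wall)
  → r_3 = 3.4578
beam 4: φ=45°, α=210°
  d=(-0.8660,-0.5000)  start (4,5)  tX=0.3926 tY=1.1000  stride 1/|dx|=1.1547 1/|dy|=2.0000
    cross x-line → (3,5), t=0.3926
    cross y-line → (3,4), t=1.1000 (wall)
  → r_4 = 1.1000
beam 5: φ=90°, α=255°
  d=(-0.2588,-0.9659)  start (4,5)  tX=1.3137 tY=0.5694  stride 1/|dx|=3.8637 1/|dy|=1.0353
    cross y-line → (4,4), t=0.5694
    cross x-line → (3,4), t=1.3137 (wall)
  → r_5 = 1.3137

ranges = [0.4659, 0.5196, 3.4578, 1.1000, 1.3137]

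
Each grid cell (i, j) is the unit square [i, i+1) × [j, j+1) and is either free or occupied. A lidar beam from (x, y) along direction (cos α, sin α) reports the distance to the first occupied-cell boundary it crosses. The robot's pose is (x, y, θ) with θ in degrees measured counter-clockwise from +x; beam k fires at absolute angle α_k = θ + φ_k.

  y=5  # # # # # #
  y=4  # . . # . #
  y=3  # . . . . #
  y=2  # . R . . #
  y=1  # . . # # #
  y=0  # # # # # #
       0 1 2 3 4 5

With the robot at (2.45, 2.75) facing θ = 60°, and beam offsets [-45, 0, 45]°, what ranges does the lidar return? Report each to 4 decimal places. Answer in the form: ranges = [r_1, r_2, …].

ranges = [2.6400, 1.4434, 2.3294]

beam 1: φ=-45°, α=15°
  cosα=0.9659 sinα=0.2588 | (2,2) | tMaxX 0.5694 tMaxY 0.9659 | tΔX 1.0353 tΔY 3.8637
    t=0.5694 [x] (3,2)
    t=0.9659 [y] (3,3)
    t=1.6047 [x] (4,3)
    t=2.6400 [x] (5,3) — stop
  → r_1 = 2.6400
beam 2: φ=0°, α=60°
  cosα=0.5000 sinα=0.8660 | (2,2) | tMaxX 1.1000 tMaxY 0.2887 | tΔX 2.0000 tΔY 1.1547
    t=0.2887 [y] (2,3)
    t=1.1000 [x] (3,3)
    t=1.4434 [y] (3,4) — stop
  → r_2 = 1.4434
beam 3: φ=45°, α=105°
  cosα=-0.2588 sinα=0.9659 | (2,2) | tMaxX 1.7387 tMaxY 0.2588 | tΔX 3.8637 tΔY 1.0353
    t=0.2588 [y] (2,3)
    t=1.2941 [y] (2,4)
    t=1.7387 [x] (1,4)
    t=2.3294 [y] (1,5) — stop
  → r_3 = 2.3294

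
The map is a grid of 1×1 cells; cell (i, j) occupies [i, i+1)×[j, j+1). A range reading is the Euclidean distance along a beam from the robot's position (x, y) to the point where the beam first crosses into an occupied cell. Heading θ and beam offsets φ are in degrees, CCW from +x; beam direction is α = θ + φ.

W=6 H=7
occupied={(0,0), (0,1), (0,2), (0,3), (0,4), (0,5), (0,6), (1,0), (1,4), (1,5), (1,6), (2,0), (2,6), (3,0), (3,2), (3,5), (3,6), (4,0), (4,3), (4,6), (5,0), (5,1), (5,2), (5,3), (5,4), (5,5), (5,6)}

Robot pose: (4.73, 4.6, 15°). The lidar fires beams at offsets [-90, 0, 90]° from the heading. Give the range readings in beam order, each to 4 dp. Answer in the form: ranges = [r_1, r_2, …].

ranges = [0.6212, 0.2795, 1.4494]

beam 1: φ=-90°, α=285°
  cosα=0.2588 sinα=-0.9659 | (4,4) | tMaxX 1.0432 tMaxY 0.6212 | tΔX 3.8637 tΔY 1.0353
    t=0.6212 [y] (4,3) — stop
  → r_1 = 0.6212
beam 2: φ=0°, α=15°
  cosα=0.9659 sinα=0.2588 | (4,4) | tMaxX 0.2795 tMaxY 1.5455 | tΔX 1.0353 tΔY 3.8637
    t=0.2795 [x] (5,4) — stop
  → r_2 = 0.2795
beam 3: φ=90°, α=105°
  cosα=-0.2588 sinα=0.9659 | (4,4) | tMaxX 2.8205 tMaxY 0.4141 | tΔX 3.8637 tΔY 1.0353
    t=0.4141 [y] (4,5)
    t=1.4494 [y] (4,6) — stop
  → r_3 = 1.4494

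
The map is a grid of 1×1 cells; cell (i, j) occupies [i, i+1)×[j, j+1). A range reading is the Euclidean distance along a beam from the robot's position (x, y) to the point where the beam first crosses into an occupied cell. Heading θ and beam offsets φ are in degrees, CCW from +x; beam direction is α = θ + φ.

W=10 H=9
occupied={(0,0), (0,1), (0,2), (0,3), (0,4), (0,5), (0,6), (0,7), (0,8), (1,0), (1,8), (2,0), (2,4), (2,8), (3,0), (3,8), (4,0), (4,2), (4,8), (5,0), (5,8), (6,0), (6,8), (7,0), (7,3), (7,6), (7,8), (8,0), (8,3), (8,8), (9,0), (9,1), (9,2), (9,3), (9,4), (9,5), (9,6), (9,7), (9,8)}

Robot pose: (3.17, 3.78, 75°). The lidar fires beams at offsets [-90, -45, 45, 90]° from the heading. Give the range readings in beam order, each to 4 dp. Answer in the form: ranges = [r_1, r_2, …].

ranges = [6.0357, 4.4400, 0.3400, 0.8500]

beam 1: φ=-90°, α=345°
  direction (0.9659, -0.2588); cell (3,3); t to first gridline: x 0.8593, y 3.0137 (then +1.0353 / +3.8637)
    (4,3) via x @ 0.8593
    (5,3) via x @ 1.8946
    (6,3) via x @ 2.9298
    (6,2) via y @ 3.0137
    (7,2) via x @ 3.9651
    (8,2) via x @ 5.0004
    (9,2) via x @ 6.0357  # hit
  → r_1 = 6.0357
beam 2: φ=-45°, α=30°
  direction (0.8660, 0.5000); cell (3,3); t to first gridline: x 0.9584, y 0.4400 (then +1.1547 / +2.0000)
    (3,4) via y @ 0.4400
    (4,4) via x @ 0.9584
    (5,4) via x @ 2.1131
    (5,5) via y @ 2.4400
    (6,5) via x @ 3.2678
    (7,5) via x @ 4.4225
    (7,6) via y @ 4.4400  # hit
  → r_2 = 4.4400
beam 3: φ=45°, α=120°
  direction (-0.5000, 0.8660); cell (3,3); t to first gridline: x 0.3400, y 0.2540 (then +2.0000 / +1.1547)
    (3,4) via y @ 0.2540
    (2,4) via x @ 0.3400  # hit
  → r_3 = 0.3400
beam 4: φ=90°, α=165°
  direction (-0.9659, 0.2588); cell (3,3); t to first gridline: x 0.1760, y 0.8500 (then +1.0353 / +3.8637)
    (2,3) via x @ 0.1760
    (2,4) via y @ 0.8500  # hit
  → r_4 = 0.8500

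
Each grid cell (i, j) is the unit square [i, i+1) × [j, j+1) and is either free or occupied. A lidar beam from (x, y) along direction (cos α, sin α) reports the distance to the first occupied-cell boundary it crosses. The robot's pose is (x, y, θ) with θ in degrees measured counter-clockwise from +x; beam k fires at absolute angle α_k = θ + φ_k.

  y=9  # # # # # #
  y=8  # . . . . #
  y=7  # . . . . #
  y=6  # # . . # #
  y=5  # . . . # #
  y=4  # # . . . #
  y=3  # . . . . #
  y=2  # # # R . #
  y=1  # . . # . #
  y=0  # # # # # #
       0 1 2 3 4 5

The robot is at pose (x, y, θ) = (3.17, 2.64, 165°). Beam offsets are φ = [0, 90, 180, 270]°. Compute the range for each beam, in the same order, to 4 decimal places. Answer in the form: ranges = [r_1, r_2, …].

ranges = [0.1760, 0.6568, 1.8946, 3.2069]

beam 1: φ=0°, α=165°
  d=(-0.9659,0.2588)  start (3,2)  tX=0.1760 tY=1.3909  stride 1/|dx|=1.0353 1/|dy|=3.8637
    cross x-line → (2,2), t=0.1760 (wall)
  → r_1 = 0.1760
beam 2: φ=90°, α=255°
  d=(-0.2588,-0.9659)  start (3,2)  tX=0.6568 tY=0.6626  stride 1/|dx|=3.8637 1/|dy|=1.0353
    cross x-line → (2,2), t=0.6568 (wall)
  → r_2 = 0.6568
beam 3: φ=180°, α=345°
  d=(0.9659,-0.2588)  start (3,2)  tX=0.8593 tY=2.4728  stride 1/|dx|=1.0353 1/|dy|=3.8637
    cross x-line → (4,2), t=0.8593
    cross x-line → (5,2), t=1.8946 (wall)
  → r_3 = 1.8946
beam 4: φ=270°, α=75°
  d=(0.2588,0.9659)  start (3,2)  tX=3.2069 tY=0.3727  stride 1/|dx|=3.8637 1/|dy|=1.0353
    cross y-line → (3,3), t=0.3727
    cross y-line → (3,4), t=1.4080
    cross y-line → (3,5), t=2.4433
    cross x-line → (4,5), t=3.2069 (wall)
  → r_4 = 3.2069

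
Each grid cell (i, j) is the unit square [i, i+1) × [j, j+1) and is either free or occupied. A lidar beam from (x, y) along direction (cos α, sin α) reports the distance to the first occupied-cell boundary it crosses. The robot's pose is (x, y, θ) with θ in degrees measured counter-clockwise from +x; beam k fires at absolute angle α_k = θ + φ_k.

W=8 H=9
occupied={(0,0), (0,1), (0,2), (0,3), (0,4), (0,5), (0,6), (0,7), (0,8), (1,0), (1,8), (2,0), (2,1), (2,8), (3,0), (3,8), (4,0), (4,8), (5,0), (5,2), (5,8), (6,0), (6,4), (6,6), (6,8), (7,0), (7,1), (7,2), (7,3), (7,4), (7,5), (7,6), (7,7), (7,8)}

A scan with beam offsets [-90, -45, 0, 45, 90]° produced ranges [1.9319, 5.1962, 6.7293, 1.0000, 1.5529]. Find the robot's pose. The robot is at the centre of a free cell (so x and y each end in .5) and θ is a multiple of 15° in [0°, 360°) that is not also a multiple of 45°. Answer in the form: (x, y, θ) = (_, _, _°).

(x, y, θ) = (5.5, 7.5, 255°)

Candidates: 38 free-cell centres × 16 headings = 608 poses. Raycast each; keep the one whose scan matches to 4 dp.
  (4.5, 5.5, 120°): beam 1 = 1.7321 ≠ 1.9319 ✗
  (1.5, 3.5, 255°): beam 1 = 0.5176 ≠ 1.9319 ✗
  (1.5, 1.5, 30°): beam 1 = 0.5774 ≠ 1.9319 ✗
  (1.5, 7.5, 60°): beam 1 = 5.1962 ≠ 1.9319 ✗
  …
  (5.5, 7.5, 255°): r_1=1.9319, r_2=5.1962, r_3=6.7293, r_4=1.0000, r_5=1.5529 — all match ✓
Unique over the lattice → pose = (5.5, 7.5, 255°).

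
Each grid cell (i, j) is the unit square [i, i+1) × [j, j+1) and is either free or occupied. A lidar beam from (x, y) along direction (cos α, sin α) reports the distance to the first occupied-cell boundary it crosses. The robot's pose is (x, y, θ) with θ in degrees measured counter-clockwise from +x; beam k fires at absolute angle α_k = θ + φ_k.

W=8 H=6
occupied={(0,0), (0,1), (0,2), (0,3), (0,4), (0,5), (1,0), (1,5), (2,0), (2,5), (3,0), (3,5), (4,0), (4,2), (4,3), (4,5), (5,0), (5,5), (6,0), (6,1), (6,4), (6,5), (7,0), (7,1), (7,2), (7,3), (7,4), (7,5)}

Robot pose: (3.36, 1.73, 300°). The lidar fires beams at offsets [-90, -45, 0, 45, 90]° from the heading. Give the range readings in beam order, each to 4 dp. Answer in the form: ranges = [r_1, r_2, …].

ranges = [1.4600, 0.7558, 0.8429, 2.7331, 0.7390]

beam 1: φ=-90°, α=210°
  d=(-0.8660,-0.5000)  start (3,1)  tX=0.4157 tY=1.4600  stride 1/|dx|=1.1547 1/|dy|=2.0000
    cross x-line → (2,1), t=0.4157
    cross y-line → (2,0), t=1.4600 (wall)
  → r_1 = 1.4600
beam 2: φ=-45°, α=255°
  d=(-0.2588,-0.9659)  start (3,1)  tX=1.3909 tY=0.7558  stride 1/|dx|=3.8637 1/|dy|=1.0353
    cross y-line → (3,0), t=0.7558 (wall)
  → r_2 = 0.7558
beam 3: φ=0°, α=300°
  d=(0.5000,-0.8660)  start (3,1)  tX=1.2800 tY=0.8429  stride 1/|dx|=2.0000 1/|dy|=1.1547
    cross y-line → (3,0), t=0.8429 (wall)
  → r_3 = 0.8429
beam 4: φ=45°, α=345°
  d=(0.9659,-0.2588)  start (3,1)  tX=0.6626 tY=2.8205  stride 1/|dx|=1.0353 1/|dy|=3.8637
    cross x-line → (4,1), t=0.6626
    cross x-line → (5,1), t=1.6979
    cross x-line → (6,1), t=2.7331 (wall)
  → r_4 = 2.7331
beam 5: φ=90°, α=30°
  d=(0.8660,0.5000)  start (3,1)  tX=0.7390 tY=0.5400  stride 1/|dx|=1.1547 1/|dy|=2.0000
    cross y-line → (3,2), t=0.5400
    cross x-line → (4,2), t=0.7390 (wall)
  → r_5 = 0.7390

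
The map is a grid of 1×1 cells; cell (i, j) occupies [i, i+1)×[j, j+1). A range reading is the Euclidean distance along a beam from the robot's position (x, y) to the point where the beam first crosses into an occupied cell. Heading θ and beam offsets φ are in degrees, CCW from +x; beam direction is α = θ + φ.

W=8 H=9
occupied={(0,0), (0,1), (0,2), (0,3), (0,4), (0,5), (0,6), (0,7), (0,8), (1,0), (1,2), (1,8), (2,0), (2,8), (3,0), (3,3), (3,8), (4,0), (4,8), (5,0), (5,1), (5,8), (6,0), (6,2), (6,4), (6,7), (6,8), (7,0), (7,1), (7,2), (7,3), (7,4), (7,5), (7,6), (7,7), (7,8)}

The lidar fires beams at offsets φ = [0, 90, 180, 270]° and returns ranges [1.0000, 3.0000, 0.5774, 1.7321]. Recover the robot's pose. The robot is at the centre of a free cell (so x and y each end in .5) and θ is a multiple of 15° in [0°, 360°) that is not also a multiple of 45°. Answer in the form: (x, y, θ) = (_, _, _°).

(x, y, θ) = (2.5, 2.5, 30°)

Enumerate (i+0.5, j+0.5, θ) over the 36 free cells and 16 admissible headings. For each, cast all 4 beams and compare to the given ranges.
  (2.5, 5.5, 120°): beam 1 = 2.8868 ≠ 1.0000 ✗
  (2.5, 4.5, 105°): beam 1 = 3.6235 ≠ 1.0000 ✗
  (1.5, 4.5, 15°): beam 1 = 5.6940 ≠ 1.0000 ✗
  …
  (2.5, 2.5, 30°): r_1=1.0000, r_2=3.0000, r_3=0.5774, r_4=1.7321 — all match ✓
Unique over the lattice → pose = (2.5, 2.5, 30°).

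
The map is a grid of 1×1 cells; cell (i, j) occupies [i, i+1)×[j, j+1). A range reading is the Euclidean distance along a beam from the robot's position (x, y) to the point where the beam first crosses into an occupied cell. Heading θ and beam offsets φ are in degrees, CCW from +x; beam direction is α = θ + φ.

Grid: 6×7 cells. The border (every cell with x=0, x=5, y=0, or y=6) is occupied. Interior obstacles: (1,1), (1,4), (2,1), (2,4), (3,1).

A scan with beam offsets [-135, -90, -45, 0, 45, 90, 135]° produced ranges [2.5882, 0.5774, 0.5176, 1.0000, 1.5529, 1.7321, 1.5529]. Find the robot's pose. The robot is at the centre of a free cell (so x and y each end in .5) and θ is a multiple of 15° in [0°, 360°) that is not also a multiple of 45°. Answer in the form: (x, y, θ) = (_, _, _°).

Candidates: 15 free-cell centres × 16 headings = 240 poses. Raycast each; keep the one whose scan matches to 4 dp.
  (1.5, 3.5, 330°): beam 1 = 0.5176 ≠ 2.5882 ✗
  (1.5, 5.5, 105°): beam 1 = 1.0000 ≠ 2.5882 ✗
  (4.5, 1.5, 75°): beam 1 = 0.5774 ≠ 2.5882 ✗
  …
  (2.5, 3.5, 150°): r_1=2.5882, r_2=0.5774, r_3=0.5176, r_4=1.0000, r_5=1.5529, r_6=1.7321, r_7=1.5529 — all match ✓
No second candidate reproduces the full scan.

(x, y, θ) = (2.5, 3.5, 150°)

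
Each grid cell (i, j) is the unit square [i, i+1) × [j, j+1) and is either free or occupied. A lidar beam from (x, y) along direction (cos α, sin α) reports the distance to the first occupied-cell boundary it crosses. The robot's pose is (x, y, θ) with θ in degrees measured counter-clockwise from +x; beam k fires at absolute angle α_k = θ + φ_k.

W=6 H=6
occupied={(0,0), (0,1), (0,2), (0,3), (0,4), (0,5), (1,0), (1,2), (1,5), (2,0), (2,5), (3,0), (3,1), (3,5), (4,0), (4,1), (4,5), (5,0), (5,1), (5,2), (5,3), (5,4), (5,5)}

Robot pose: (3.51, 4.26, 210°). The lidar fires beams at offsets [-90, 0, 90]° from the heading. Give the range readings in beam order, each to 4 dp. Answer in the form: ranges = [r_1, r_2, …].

ranges = [0.8545, 2.5200, 2.6096]

beam 1: φ=-90°, α=120°
  d=(-0.5000,0.8660)  start (3,4)  tX=1.0200 tY=0.8545  stride 1/|dx|=2.0000 1/|dy|=1.1547
    cross y-line → (3,5), t=0.8545 (wall)
  → r_1 = 0.8545
beam 2: φ=0°, α=210°
  d=(-0.8660,-0.5000)  start (3,4)  tX=0.5889 tY=0.5200  stride 1/|dx|=1.1547 1/|dy|=2.0000
    cross y-line → (3,3), t=0.5200
    cross x-line → (2,3), t=0.5889
    cross x-line → (1,3), t=1.7436
    cross y-line → (1,2), t=2.5200 (wall)
  → r_2 = 2.5200
beam 3: φ=90°, α=300°
  d=(0.5000,-0.8660)  start (3,4)  tX=0.9800 tY=0.3002  stride 1/|dx|=2.0000 1/|dy|=1.1547
    cross y-line → (3,3), t=0.3002
    cross x-line → (4,3), t=0.9800
    cross y-line → (4,2), t=1.4549
    cross y-line → (4,1), t=2.6096 (wall)
  → r_3 = 2.6096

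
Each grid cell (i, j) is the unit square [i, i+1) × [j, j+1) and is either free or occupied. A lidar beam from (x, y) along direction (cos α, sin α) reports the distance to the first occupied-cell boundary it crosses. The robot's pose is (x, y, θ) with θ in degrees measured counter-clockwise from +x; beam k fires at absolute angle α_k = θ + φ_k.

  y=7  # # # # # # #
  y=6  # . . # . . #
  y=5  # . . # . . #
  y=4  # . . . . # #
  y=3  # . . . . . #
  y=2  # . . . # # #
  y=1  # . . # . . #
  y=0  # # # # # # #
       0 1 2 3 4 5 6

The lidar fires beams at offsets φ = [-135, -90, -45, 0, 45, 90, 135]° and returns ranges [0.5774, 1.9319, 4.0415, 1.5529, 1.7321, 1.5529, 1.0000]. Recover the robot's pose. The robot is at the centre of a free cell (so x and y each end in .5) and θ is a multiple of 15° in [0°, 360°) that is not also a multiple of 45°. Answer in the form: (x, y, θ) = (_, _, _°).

(x, y, θ) = (1.5, 5.5, 345°)

Candidates: 24 free-cell centres × 16 headings = 384 poses. Raycast each; keep the one whose scan matches to 4 dp.
  (1.5, 3.5, 210°): beam 1 = 3.6235 ≠ 0.5774 ✗
  (3.5, 3.5, 210°): beam 1 = 1.5529 ≠ 0.5774 ✗
  (2.5, 1.5, 30°): beam 1 = 0.5176 ≠ 0.5774 ✗
  …
  (1.5, 5.5, 345°): r_1=0.5774, r_2=1.9319, r_3=4.0415, r_4=1.5529, r_5=1.7321, r_6=1.5529, r_7=1.0000 — all match ✓
Unique over the lattice → pose = (1.5, 5.5, 345°).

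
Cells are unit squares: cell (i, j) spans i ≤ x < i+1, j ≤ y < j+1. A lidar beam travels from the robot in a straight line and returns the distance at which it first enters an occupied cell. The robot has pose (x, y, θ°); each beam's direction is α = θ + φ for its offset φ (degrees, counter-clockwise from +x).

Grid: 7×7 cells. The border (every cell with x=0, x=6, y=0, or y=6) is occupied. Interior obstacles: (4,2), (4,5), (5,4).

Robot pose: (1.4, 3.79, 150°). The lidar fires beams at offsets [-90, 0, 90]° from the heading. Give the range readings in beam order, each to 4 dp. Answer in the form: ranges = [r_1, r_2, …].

beam 1: φ=-90°, α=60°
  d=(0.5000,0.8660)  start (1,3)  tX=1.2000 tY=0.2425  stride 1/|dx|=2.0000 1/|dy|=1.1547
    cross y-line → (1,4), t=0.2425
    cross x-line → (2,4), t=1.2000
    cross y-line → (2,5), t=1.3972
    cross y-line → (2,6), t=2.5519 (wall)
  → r_1 = 2.5519
beam 2: φ=0°, α=150°
  d=(-0.8660,0.5000)  start (1,3)  tX=0.4619 tY=0.4200  stride 1/|dx|=1.1547 1/|dy|=2.0000
    cross y-line → (1,4), t=0.4200
    cross x-line → (0,4), t=0.4619 (wall)
  → r_2 = 0.4619
beam 3: φ=90°, α=240°
  d=(-0.5000,-0.8660)  start (1,3)  tX=0.8000 tY=0.9122  stride 1/|dx|=2.0000 1/|dy|=1.1547
    cross x-line → (0,3), t=0.8000 (wall)
  → r_3 = 0.8000

ranges = [2.5519, 0.4619, 0.8000]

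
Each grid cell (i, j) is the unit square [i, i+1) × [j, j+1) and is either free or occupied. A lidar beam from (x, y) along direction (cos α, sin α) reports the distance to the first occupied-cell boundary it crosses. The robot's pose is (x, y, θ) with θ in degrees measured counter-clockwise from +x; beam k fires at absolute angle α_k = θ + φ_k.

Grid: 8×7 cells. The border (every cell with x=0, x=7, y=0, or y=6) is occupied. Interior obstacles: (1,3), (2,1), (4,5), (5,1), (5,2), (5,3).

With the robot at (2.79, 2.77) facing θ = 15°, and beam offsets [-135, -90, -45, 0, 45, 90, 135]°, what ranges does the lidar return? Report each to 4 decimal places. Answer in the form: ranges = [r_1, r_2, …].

beam 1: φ=-135°, α=240°
  cosα=-0.5000 sinα=-0.8660 | (2,2) | tMaxX 1.5800 tMaxY 0.8891 | tΔX 2.0000 tΔY 1.1547
    t=0.8891 [y] (2,1) — stop
  → r_1 = 0.8891
beam 2: φ=-90°, α=285°
  cosα=0.2588 sinα=-0.9659 | (2,2) | tMaxX 0.8114 tMaxY 0.7972 | tΔX 3.8637 tΔY 1.0353
    t=0.7972 [y] (2,1) — stop
  → r_2 = 0.7972
beam 3: φ=-45°, α=330°
  cosα=0.8660 sinα=-0.5000 | (2,2) | tMaxX 0.2425 tMaxY 1.5400 | tΔX 1.1547 tΔY 2.0000
    t=0.2425 [x] (3,2)
    t=1.3972 [x] (4,2)
    t=1.5400 [y] (4,1)
    t=2.5519 [x] (5,1) — stop
  → r_3 = 2.5519
beam 4: φ=0°, α=15°
  cosα=0.9659 sinα=0.2588 | (2,2) | tMaxX 0.2174 tMaxY 0.8887 | tΔX 1.0353 tΔY 3.8637
    t=0.2174 [x] (3,2)
    t=0.8887 [y] (3,3)
    t=1.2527 [x] (4,3)
    t=2.2880 [x] (5,3) — stop
  → r_4 = 2.2880
beam 5: φ=45°, α=60°
  cosα=0.5000 sinα=0.8660 | (2,2) | tMaxX 0.4200 tMaxY 0.2656 | tΔX 2.0000 tΔY 1.1547
    t=0.2656 [y] (2,3)
    t=0.4200 [x] (3,3)
    t=1.4203 [y] (3,4)
    t=2.4200 [x] (4,4)
    t=2.5750 [y] (4,5) — stop
  → r_5 = 2.5750
beam 6: φ=90°, α=105°
  cosα=-0.2588 sinα=0.9659 | (2,2) | tMaxX 3.0523 tMaxY 0.2381 | tΔX 3.8637 tΔY 1.0353
    t=0.2381 [y] (2,3)
    t=1.2734 [y] (2,4)
    t=2.3087 [y] (2,5)
    t=3.0523 [x] (1,5)
    t=3.3439 [y] (1,6) — stop
  → r_6 = 3.3439
beam 7: φ=135°, α=150°
  cosα=-0.8660 sinα=0.5000 | (2,2) | tMaxX 0.9122 tMaxY 0.4600 | tΔX 1.1547 tΔY 2.0000
    t=0.4600 [y] (2,3)
    t=0.9122 [x] (1,3) — stop
  → r_7 = 0.9122

ranges = [0.8891, 0.7972, 2.5519, 2.2880, 2.5750, 3.3439, 0.9122]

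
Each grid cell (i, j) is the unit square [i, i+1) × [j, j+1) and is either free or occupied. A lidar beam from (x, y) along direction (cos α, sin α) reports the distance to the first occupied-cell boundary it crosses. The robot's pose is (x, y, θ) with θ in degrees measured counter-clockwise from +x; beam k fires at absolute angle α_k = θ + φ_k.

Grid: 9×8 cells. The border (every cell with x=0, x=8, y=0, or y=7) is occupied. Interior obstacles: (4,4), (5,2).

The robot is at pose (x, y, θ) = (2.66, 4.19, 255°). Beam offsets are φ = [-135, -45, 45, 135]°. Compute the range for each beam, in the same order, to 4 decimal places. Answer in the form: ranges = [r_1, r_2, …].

beam 1: φ=-135°, α=120°
  cosα=-0.5000 sinα=0.8660 | (2,4) | tMaxX 1.3200 tMaxY 0.9353 | tΔX 2.0000 tΔY 1.1547
    t=0.9353 [y] (2,5)
    t=1.3200 [x] (1,5)
    t=2.0900 [y] (1,6)
    t=3.2447 [y] (1,7) — stop
  → r_1 = 3.2447
beam 2: φ=-45°, α=210°
  cosα=-0.8660 sinα=-0.5000 | (2,4) | tMaxX 0.7621 tMaxY 0.3800 | tΔX 1.1547 tΔY 2.0000
    t=0.3800 [y] (2,3)
    t=0.7621 [x] (1,3)
    t=1.9168 [x] (0,3) — stop
  → r_2 = 1.9168
beam 3: φ=45°, α=300°
  cosα=0.5000 sinα=-0.8660 | (2,4) | tMaxX 0.6800 tMaxY 0.2194 | tΔX 2.0000 tΔY 1.1547
    t=0.2194 [y] (2,3)
    t=0.6800 [x] (3,3)
    t=1.3741 [y] (3,2)
    t=2.5288 [y] (3,1)
    t=2.6800 [x] (4,1)
    t=3.6835 [y] (4,0) — stop
  → r_3 = 3.6835
beam 4: φ=135°, α=30°
  cosα=0.8660 sinα=0.5000 | (2,4) | tMaxX 0.3926 tMaxY 1.6200 | tΔX 1.1547 tΔY 2.0000
    t=0.3926 [x] (3,4)
    t=1.5473 [x] (4,4) — stop
  → r_4 = 1.5473

ranges = [3.2447, 1.9168, 3.6835, 1.5473]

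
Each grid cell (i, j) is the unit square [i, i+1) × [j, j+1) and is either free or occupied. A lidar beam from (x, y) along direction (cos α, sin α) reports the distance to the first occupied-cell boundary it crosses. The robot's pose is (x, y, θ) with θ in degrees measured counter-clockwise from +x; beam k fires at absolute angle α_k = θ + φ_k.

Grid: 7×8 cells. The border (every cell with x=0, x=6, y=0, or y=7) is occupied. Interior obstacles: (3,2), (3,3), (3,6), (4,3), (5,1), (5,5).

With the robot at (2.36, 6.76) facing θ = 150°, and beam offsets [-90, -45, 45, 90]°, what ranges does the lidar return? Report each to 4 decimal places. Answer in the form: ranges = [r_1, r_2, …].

ranges = [0.2771, 0.2485, 1.4080, 2.7200]

beam 1: φ=-90°, α=60°
  direction (0.5000, 0.8660); cell (2,6); t to first gridline: x 1.2800, y 0.2771 (then +2.0000 / +1.1547)
    (2,7) via y @ 0.2771  # hit
  → r_1 = 0.2771
beam 2: φ=-45°, α=105°
  direction (-0.2588, 0.9659); cell (2,6); t to first gridline: x 1.3909, y 0.2485 (then +3.8637 / +1.0353)
    (2,7) via y @ 0.2485  # hit
  → r_2 = 0.2485
beam 3: φ=45°, α=195°
  direction (-0.9659, -0.2588); cell (2,6); t to first gridline: x 0.3727, y 2.9364 (then +1.0353 / +3.8637)
    (1,6) via x @ 0.3727
    (0,6) via x @ 1.4080  # hit
  → r_3 = 1.4080
beam 4: φ=90°, α=240°
  direction (-0.5000, -0.8660); cell (2,6); t to first gridline: x 0.7200, y 0.8776 (then +2.0000 / +1.1547)
    (1,6) via x @ 0.7200
    (1,5) via y @ 0.8776
    (1,4) via y @ 2.0323
    (0,4) via x @ 2.7200  # hit
  → r_4 = 2.7200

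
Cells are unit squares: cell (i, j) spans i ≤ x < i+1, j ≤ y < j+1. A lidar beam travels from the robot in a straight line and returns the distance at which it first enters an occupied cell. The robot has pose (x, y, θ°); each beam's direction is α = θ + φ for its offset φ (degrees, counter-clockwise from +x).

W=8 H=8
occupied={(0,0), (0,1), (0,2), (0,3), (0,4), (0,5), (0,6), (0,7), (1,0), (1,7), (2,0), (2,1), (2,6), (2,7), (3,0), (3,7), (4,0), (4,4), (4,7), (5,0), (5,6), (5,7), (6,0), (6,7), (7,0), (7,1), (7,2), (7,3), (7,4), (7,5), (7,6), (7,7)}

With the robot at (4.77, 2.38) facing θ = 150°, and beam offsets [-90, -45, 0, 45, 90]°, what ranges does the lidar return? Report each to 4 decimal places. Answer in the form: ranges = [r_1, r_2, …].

ranges = [4.4600, 1.6771, 4.3532, 1.8324, 1.5935]

beam 1: φ=-90°, α=60°
  direction (0.5000, 0.8660); cell (4,2); t to first gridline: x 0.4600, y 0.7159 (then +2.0000 / +1.1547)
    (5,2) via x @ 0.4600
    (5,3) via y @ 0.7159
    (5,4) via y @ 1.8706
    (6,4) via x @ 2.4600
    (6,5) via y @ 3.0253
    (6,6) via y @ 4.1800
    (7,6) via x @ 4.4600  # hit
  → r_1 = 4.4600
beam 2: φ=-45°, α=105°
  direction (-0.2588, 0.9659); cell (4,2); t to first gridline: x 2.9751, y 0.6419 (then +3.8637 / +1.0353)
    (4,3) via y @ 0.6419
    (4,4) via y @ 1.6771  # hit
  → r_2 = 1.6771
beam 3: φ=0°, α=150°
  direction (-0.8660, 0.5000); cell (4,2); t to first gridline: x 0.8891, y 1.2400 (then +1.1547 / +2.0000)
    (3,2) via x @ 0.8891
    (3,3) via y @ 1.2400
    (2,3) via x @ 2.0438
    (1,3) via x @ 3.1985
    (1,4) via y @ 3.2400
    (0,4) via x @ 4.3532  # hit
  → r_3 = 4.3532
beam 4: φ=45°, α=195°
  direction (-0.9659, -0.2588); cell (4,2); t to first gridline: x 0.7972, y 1.4682 (then +1.0353 / +3.8637)
    (3,2) via x @ 0.7972
    (3,1) via y @ 1.4682
    (2,1) via x @ 1.8324  # hit
  → r_4 = 1.8324
beam 5: φ=90°, α=240°
  direction (-0.5000, -0.8660); cell (4,2); t to first gridline: x 1.5400, y 0.4388 (then +2.0000 / +1.1547)
    (4,1) via y @ 0.4388
    (3,1) via x @ 1.5400
    (3,0) via y @ 1.5935  # hit
  → r_5 = 1.5935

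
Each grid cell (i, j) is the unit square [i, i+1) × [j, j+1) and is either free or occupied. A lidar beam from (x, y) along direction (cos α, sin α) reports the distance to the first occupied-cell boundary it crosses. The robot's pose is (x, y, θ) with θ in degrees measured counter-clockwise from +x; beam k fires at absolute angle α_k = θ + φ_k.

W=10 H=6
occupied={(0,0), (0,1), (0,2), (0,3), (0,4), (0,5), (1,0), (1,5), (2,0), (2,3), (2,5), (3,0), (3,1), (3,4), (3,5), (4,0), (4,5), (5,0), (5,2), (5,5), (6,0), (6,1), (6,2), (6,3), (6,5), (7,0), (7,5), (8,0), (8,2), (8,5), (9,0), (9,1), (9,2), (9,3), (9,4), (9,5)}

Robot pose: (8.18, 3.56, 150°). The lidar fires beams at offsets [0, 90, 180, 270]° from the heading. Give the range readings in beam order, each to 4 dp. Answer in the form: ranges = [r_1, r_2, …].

ranges = [2.8800, 2.3600, 0.9469, 1.6400]

beam 1: φ=0°, α=150°
  dir = (cos 150°, sin 150°) = (-0.8660, 0.5000); from cell (8,3)
  next x-line at t=0.2078, next y-line at t=0.8800; Δt_x=1.1547, Δt_y=2.0000
    x: enter (7,3) at t=0.2078
    y: enter (7,4) at t=0.8800
    x: enter (6,4) at t=1.3625
    x: enter (5,4) at t=2.5172
    y: enter (5,5) at t=2.8800 ← occupied
  → r_1 = 2.8800
beam 2: φ=90°, α=240°
  dir = (cos 240°, sin 240°) = (-0.5000, -0.8660); from cell (8,3)
  next x-line at t=0.3600, next y-line at t=0.6466; Δt_x=2.0000, Δt_y=1.1547
    x: enter (7,3) at t=0.3600
    y: enter (7,2) at t=0.6466
    y: enter (7,1) at t=1.8013
    x: enter (6,1) at t=2.3600 ← occupied
  → r_2 = 2.3600
beam 3: φ=180°, α=330°
  dir = (cos 330°, sin 330°) = (0.8660, -0.5000); from cell (8,3)
  next x-line at t=0.9469, next y-line at t=1.1200; Δt_x=1.1547, Δt_y=2.0000
    x: enter (9,3) at t=0.9469 ← occupied
  → r_3 = 0.9469
beam 4: φ=270°, α=60°
  dir = (cos 60°, sin 60°) = (0.5000, 0.8660); from cell (8,3)
  next x-line at t=1.6400, next y-line at t=0.5081; Δt_x=2.0000, Δt_y=1.1547
    y: enter (8,4) at t=0.5081
    x: enter (9,4) at t=1.6400 ← occupied
  → r_4 = 1.6400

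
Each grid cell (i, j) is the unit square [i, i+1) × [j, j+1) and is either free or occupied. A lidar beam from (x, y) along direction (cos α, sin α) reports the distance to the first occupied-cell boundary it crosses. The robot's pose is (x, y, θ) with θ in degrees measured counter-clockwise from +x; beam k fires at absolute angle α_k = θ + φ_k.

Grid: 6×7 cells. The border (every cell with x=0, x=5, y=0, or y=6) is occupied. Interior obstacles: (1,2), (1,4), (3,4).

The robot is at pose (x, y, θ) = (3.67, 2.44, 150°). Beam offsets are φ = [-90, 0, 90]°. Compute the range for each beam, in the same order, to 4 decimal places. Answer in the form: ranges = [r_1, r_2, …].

ranges = [2.6600, 3.0831, 1.6628]

beam 1: φ=-90°, α=60°
  d=(0.5000,0.8660)  start (3,2)  tX=0.6600 tY=0.6466  stride 1/|dx|=2.0000 1/|dy|=1.1547
    cross y-line → (3,3), t=0.6466
    cross x-line → (4,3), t=0.6600
    cross y-line → (4,4), t=1.8013
    cross x-line → (5,4), t=2.6600 (wall)
  → r_1 = 2.6600
beam 2: φ=0°, α=150°
  d=(-0.8660,0.5000)  start (3,2)  tX=0.7736 tY=1.1200  stride 1/|dx|=1.1547 1/|dy|=2.0000
    cross x-line → (2,2), t=0.7736
    cross y-line → (2,3), t=1.1200
    cross x-line → (1,3), t=1.9283
    cross x-line → (0,3), t=3.0831 (wall)
  → r_2 = 3.0831
beam 3: φ=90°, α=240°
  d=(-0.5000,-0.8660)  start (3,2)  tX=1.3400 tY=0.5081  stride 1/|dx|=2.0000 1/|dy|=1.1547
    cross y-line → (3,1), t=0.5081
    cross x-line → (2,1), t=1.3400
    cross y-line → (2,0), t=1.6628 (wall)
  → r_3 = 1.6628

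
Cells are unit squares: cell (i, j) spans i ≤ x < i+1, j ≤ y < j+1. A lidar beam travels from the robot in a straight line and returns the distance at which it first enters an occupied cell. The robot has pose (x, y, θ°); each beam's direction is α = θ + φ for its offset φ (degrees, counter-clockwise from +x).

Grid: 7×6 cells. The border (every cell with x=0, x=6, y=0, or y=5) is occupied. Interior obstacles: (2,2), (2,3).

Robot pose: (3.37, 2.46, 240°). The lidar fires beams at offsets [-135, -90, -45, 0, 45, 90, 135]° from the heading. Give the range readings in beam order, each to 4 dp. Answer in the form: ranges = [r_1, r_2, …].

ranges = [1.4296, 0.4272, 0.3831, 1.6859, 1.5115, 2.9200, 2.7228]

beam 1: φ=-135°, α=105°
  dir = (cos 105°, sin 105°) = (-0.2588, 0.9659); from cell (3,2)
  next x-line at t=1.4296, next y-line at t=0.5590; Δt_x=3.8637, Δt_y=1.0353
    y: enter (3,3) at t=0.5590
    x: enter (2,3) at t=1.4296 ← occupied
  → r_1 = 1.4296
beam 2: φ=-90°, α=150°
  dir = (cos 150°, sin 150°) = (-0.8660, 0.5000); from cell (3,2)
  next x-line at t=0.4272, next y-line at t=1.0800; Δt_x=1.1547, Δt_y=2.0000
    x: enter (2,2) at t=0.4272 ← occupied
  → r_2 = 0.4272
beam 3: φ=-45°, α=195°
  dir = (cos 195°, sin 195°) = (-0.9659, -0.2588); from cell (3,2)
  next x-line at t=0.3831, next y-line at t=1.7773; Δt_x=1.0353, Δt_y=3.8637
    x: enter (2,2) at t=0.3831 ← occupied
  → r_3 = 0.3831
beam 4: φ=0°, α=240°
  dir = (cos 240°, sin 240°) = (-0.5000, -0.8660); from cell (3,2)
  next x-line at t=0.7400, next y-line at t=0.5312; Δt_x=2.0000, Δt_y=1.1547
    y: enter (3,1) at t=0.5312
    x: enter (2,1) at t=0.7400
    y: enter (2,0) at t=1.6859 ← occupied
  → r_4 = 1.6859
beam 5: φ=45°, α=285°
  dir = (cos 285°, sin 285°) = (0.2588, -0.9659); from cell (3,2)
  next x-line at t=2.4341, next y-line at t=0.4762; Δt_x=3.8637, Δt_y=1.0353
    y: enter (3,1) at t=0.4762
    y: enter (3,0) at t=1.5115 ← occupied
  → r_5 = 1.5115
beam 6: φ=90°, α=330°
  dir = (cos 330°, sin 330°) = (0.8660, -0.5000); from cell (3,2)
  next x-line at t=0.7275, next y-line at t=0.9200; Δt_x=1.1547, Δt_y=2.0000
    x: enter (4,2) at t=0.7275
    y: enter (4,1) at t=0.9200
    x: enter (5,1) at t=1.8822
    y: enter (5,0) at t=2.9200 ← occupied
  → r_6 = 2.9200
beam 7: φ=135°, α=15°
  dir = (cos 15°, sin 15°) = (0.9659, 0.2588); from cell (3,2)
  next x-line at t=0.6522, next y-line at t=2.0864; Δt_x=1.0353, Δt_y=3.8637
    x: enter (4,2) at t=0.6522
    x: enter (5,2) at t=1.6875
    y: enter (5,3) at t=2.0864
    x: enter (6,3) at t=2.7228 ← occupied
  → r_7 = 2.7228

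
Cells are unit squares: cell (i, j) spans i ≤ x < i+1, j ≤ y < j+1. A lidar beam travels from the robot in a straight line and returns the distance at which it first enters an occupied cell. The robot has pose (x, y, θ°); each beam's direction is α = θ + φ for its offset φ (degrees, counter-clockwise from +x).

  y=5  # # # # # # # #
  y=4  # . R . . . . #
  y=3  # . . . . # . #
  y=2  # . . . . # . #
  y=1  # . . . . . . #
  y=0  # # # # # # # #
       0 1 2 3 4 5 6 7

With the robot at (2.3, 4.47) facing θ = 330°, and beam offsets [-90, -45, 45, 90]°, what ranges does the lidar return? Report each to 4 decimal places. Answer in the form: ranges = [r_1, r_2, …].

ranges = [2.6000, 3.5924, 2.0478, 0.6120]

beam 1: φ=-90°, α=240°
  direction (-0.5000, -0.8660); cell (2,4); t to first gridline: x 0.6000, y 0.5427 (then +2.0000 / +1.1547)
    (2,3) via y @ 0.5427
    (1,3) via x @ 0.6000
    (1,2) via y @ 1.6974
    (0,2) via x @ 2.6000  # hit
  → r_1 = 2.6000
beam 2: φ=-45°, α=285°
  direction (0.2588, -0.9659); cell (2,4); t to first gridline: x 2.7046, y 0.4866 (then +3.8637 / +1.0353)
    (2,3) via y @ 0.4866
    (2,2) via y @ 1.5219
    (2,1) via y @ 2.5571
    (3,1) via x @ 2.7046
    (3,0) via y @ 3.5924  # hit
  → r_2 = 3.5924
beam 3: φ=45°, α=15°
  direction (0.9659, 0.2588); cell (2,4); t to first gridline: x 0.7247, y 2.0478 (then +1.0353 / +3.8637)
    (3,4) via x @ 0.7247
    (4,4) via x @ 1.7600
    (4,5) via y @ 2.0478  # hit
  → r_3 = 2.0478
beam 4: φ=90°, α=60°
  direction (0.5000, 0.8660); cell (2,4); t to first gridline: x 1.4000, y 0.6120 (then +2.0000 / +1.1547)
    (2,5) via y @ 0.6120  # hit
  → r_4 = 0.6120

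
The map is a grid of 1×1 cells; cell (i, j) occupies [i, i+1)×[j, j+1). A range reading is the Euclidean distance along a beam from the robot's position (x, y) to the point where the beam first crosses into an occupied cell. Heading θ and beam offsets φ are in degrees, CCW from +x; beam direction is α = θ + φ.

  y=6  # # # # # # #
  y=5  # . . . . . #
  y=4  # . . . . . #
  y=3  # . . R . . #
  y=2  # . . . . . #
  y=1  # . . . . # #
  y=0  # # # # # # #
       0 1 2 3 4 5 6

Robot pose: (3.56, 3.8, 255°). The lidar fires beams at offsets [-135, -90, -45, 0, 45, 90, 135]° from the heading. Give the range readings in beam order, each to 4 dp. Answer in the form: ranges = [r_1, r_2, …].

beam 1: φ=-135°, α=120°
  dir = (cos 120°, sin 120°) = (-0.5000, 0.8660); from cell (3,3)
  next x-line at t=1.1200, next y-line at t=0.2309; Δt_x=2.0000, Δt_y=1.1547
    y: enter (3,4) at t=0.2309
    x: enter (2,4) at t=1.1200
    y: enter (2,5) at t=1.3856
    y: enter (2,6) at t=2.5403 ← occupied
  → r_1 = 2.5403
beam 2: φ=-90°, α=165°
  dir = (cos 165°, sin 165°) = (-0.9659, 0.2588); from cell (3,3)
  next x-line at t=0.5798, next y-line at t=0.7727; Δt_x=1.0353, Δt_y=3.8637
    x: enter (2,3) at t=0.5798
    y: enter (2,4) at t=0.7727
    x: enter (1,4) at t=1.6150
    x: enter (0,4) at t=2.6503 ← occupied
  → r_2 = 2.6503
beam 3: φ=-45°, α=210°
  dir = (cos 210°, sin 210°) = (-0.8660, -0.5000); from cell (3,3)
  next x-line at t=0.6466, next y-line at t=1.6000; Δt_x=1.1547, Δt_y=2.0000
    x: enter (2,3) at t=0.6466
    y: enter (2,2) at t=1.6000
    x: enter (1,2) at t=1.8013
    x: enter (0,2) at t=2.9560 ← occupied
  → r_3 = 2.9560
beam 4: φ=0°, α=255°
  dir = (cos 255°, sin 255°) = (-0.2588, -0.9659); from cell (3,3)
  next x-line at t=2.1637, next y-line at t=0.8282; Δt_x=3.8637, Δt_y=1.0353
    y: enter (3,2) at t=0.8282
    y: enter (3,1) at t=1.8635
    x: enter (2,1) at t=2.1637
    y: enter (2,0) at t=2.8988 ← occupied
  → r_4 = 2.8988
beam 5: φ=45°, α=300°
  dir = (cos 300°, sin 300°) = (0.5000, -0.8660); from cell (3,3)
  next x-line at t=0.8800, next y-line at t=0.9238; Δt_x=2.0000, Δt_y=1.1547
    x: enter (4,3) at t=0.8800
    y: enter (4,2) at t=0.9238
    y: enter (4,1) at t=2.0785
    x: enter (5,1) at t=2.8800 ← occupied
  → r_5 = 2.8800
beam 6: φ=90°, α=345°
  dir = (cos 345°, sin 345°) = (0.9659, -0.2588); from cell (3,3)
  next x-line at t=0.4555, next y-line at t=3.0910; Δt_x=1.0353, Δt_y=3.8637
    x: enter (4,3) at t=0.4555
    x: enter (5,3) at t=1.4908
    x: enter (6,3) at t=2.5261 ← occupied
  → r_6 = 2.5261
beam 7: φ=135°, α=30°
  dir = (cos 30°, sin 30°) = (0.8660, 0.5000); from cell (3,3)
  next x-line at t=0.5081, next y-line at t=0.4000; Δt_x=1.1547, Δt_y=2.0000
    y: enter (3,4) at t=0.4000
    x: enter (4,4) at t=0.5081
    x: enter (5,4) at t=1.6628
    y: enter (5,5) at t=2.4000
    x: enter (6,5) at t=2.8175 ← occupied
  → r_7 = 2.8175

ranges = [2.5403, 2.6503, 2.9560, 2.8988, 2.8800, 2.5261, 2.8175]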